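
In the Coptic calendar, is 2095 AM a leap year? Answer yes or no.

yes

2095 mod 4 = 3; in the Coptic calendar a year is leap when year mod 4 = 3, so it is a leap year.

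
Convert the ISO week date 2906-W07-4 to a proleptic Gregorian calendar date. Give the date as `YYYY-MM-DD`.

ISO week 1 of 2906 is the week containing the first Thursday of 2906.
Week 7, day 4 (Thursday) lands on 2906-02-18.

2906-02-18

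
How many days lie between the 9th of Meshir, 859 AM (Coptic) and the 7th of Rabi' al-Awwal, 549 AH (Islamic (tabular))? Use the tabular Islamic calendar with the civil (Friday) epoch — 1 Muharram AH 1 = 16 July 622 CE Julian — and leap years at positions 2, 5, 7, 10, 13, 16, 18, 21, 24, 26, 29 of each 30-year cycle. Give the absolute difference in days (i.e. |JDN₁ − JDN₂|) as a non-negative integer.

JDN of the first date = 2138572.
JDN of the second date = 2142698.
|2142698 − 2138572| = 4126.

4126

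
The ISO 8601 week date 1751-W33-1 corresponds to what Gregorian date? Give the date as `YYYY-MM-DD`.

ISO week 1 of 1751 is the week containing the first Thursday of 1751.
Week 33, day 1 (Monday) lands on 1751-08-16.

1751-08-16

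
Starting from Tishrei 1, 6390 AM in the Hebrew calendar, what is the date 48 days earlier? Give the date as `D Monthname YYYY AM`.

12 Av 6389 AM

Counting 48 days back from JDN 2681535 reaches JDN 2681487, which is 12 Av 6389 AM.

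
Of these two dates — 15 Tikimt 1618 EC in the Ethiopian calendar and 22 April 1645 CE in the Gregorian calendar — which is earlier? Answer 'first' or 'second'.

First date → JDN 2314874; second date → JDN 2321996.
JDN 2314874 < JDN 2321996, so the first date is earlier.

first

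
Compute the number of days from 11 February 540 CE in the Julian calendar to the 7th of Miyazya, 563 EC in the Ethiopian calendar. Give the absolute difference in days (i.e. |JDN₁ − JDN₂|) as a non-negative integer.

JDN of the first date = 1918334.
JDN of the second date = 1929707.
|1929707 − 1918334| = 11373.

11373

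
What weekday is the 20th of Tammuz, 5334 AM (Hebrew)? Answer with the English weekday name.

Friday

Equivalently 19 July 1574 Gregorian, JDN 2296151.
Since JDN mod 7 = 4 (0 = Monday), the day is Friday.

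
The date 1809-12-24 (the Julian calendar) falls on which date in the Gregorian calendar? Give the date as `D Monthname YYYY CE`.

For dates in this range the Gregorian date is 12 days ahead of the Julian.
24 December 1809 Julian + 12 days → 5 January 1810 Gregorian.

5 January 1810 CE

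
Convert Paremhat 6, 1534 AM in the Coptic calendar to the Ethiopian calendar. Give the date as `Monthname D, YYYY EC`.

Both dates share Julian Day Number 2385143; in the Ethiopian calendar that is 6 Megabit 1810 EC.

Megabit 6, 1810 EC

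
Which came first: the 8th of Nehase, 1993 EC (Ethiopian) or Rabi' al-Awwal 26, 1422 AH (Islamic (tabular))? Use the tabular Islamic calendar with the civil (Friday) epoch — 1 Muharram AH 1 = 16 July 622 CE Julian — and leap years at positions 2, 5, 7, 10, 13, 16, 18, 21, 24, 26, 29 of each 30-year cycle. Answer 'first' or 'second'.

The two dates have Julian Day Numbers 2452136 and 2452079 respectively.
Since 2452079 < 2452136, the second date comes first.

second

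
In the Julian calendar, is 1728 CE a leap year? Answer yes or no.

1728 mod 4 = 0, so it is a leap year in the Julian calendar.

yes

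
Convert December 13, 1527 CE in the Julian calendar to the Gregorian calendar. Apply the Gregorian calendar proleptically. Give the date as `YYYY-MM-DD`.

1527-12-23

For dates in this range the Gregorian date is 10 days ahead of the Julian.
13 December 1527 Julian + 10 days → 23 December 1527 Gregorian.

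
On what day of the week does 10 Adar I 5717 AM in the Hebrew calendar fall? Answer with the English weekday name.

In the Gregorian calendar this is 11 February 1957 (JDN 2435881).
2435881 ≡ 0 (mod 7); counting from Monday = 0 gives Monday.

Monday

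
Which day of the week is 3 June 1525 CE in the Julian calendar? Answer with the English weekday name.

In the proleptic Gregorian calendar this is 13 June 1525 (JDN 2278218).
Since JDN mod 7 = 5 (0 = Monday), the day is Saturday.

Saturday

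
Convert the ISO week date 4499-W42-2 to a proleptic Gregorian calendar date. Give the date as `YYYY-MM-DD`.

ISO week 1 of 4499 is the week containing the first Thursday of 4499.
Week 42, day 2 (Tuesday) lands on 4499-10-13.

4499-10-13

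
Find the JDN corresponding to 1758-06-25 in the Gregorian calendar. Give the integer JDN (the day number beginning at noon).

2363332

JDN 2400001 is 17 November 1858 CE (Gregorian), MJD 0; the target day is −36669 days from there, so JDN = 2363332.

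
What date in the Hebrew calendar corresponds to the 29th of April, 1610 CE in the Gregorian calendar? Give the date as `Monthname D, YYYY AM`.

Both dates share Julian Day Number 2309219; in the Hebrew calendar that is 6 Iyar 5370 AM.

Iyar 6, 5370 AM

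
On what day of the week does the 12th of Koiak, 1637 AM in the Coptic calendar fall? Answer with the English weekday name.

Tuesday

In the Gregorian calendar this is 21 December 1920 (JDN 2422680).
JDN 2422680 mod 7 = 1, and JDN 0 was a Monday, so this is a Tuesday.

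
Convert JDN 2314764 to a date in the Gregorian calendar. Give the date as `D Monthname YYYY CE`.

4 July 1625 CE

Counting from JDN 2299161 = 15 Oct 1582 gives an offset of 15603 days.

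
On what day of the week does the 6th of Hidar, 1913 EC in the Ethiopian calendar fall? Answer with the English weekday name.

Monday

This is JDN 2422644 (15 November 1920 Gregorian).
2422644 ≡ 0 (mod 7); counting from Monday = 0 gives Monday.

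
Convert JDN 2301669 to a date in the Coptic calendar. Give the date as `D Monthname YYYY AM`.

JDN 2301669 is 27 August 1589 in the Gregorian calendar.
In the Coptic calendar that day is 24 Mesori 1305 AM.

24 Mesori 1305 AM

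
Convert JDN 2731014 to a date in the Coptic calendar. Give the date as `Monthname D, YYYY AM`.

Meshir 15, 2481 AM

JDN 2731014 is 28 February 2765 in the Gregorian calendar.
In the Coptic calendar that day is Meshir 15, 2481 AM.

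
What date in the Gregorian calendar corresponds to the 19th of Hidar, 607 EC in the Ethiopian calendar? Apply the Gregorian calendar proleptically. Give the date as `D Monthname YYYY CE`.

18 November 614 CE

Both dates share Julian Day Number 1945640; in the Gregorian calendar that is 18 November 614 CE.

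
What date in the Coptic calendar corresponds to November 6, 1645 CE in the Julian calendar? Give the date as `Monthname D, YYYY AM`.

Hathor 10, 1362 AM

The source date corresponds to 16 November 1645 in the Gregorian calendar (JDN 2322204).
That day falls on 10 Hathor 1362 AM in the Coptic calendar.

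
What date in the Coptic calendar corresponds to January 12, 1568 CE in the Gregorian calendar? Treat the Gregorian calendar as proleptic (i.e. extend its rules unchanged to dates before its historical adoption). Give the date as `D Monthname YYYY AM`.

Both dates share Julian Day Number 2293771; in the Coptic calendar that is 6 Tobi 1284 AM.

6 Tobi 1284 AM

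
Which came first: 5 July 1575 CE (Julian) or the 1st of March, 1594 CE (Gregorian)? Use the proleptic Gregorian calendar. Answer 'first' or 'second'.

first

The two dates have Julian Day Numbers 2296512 and 2303316 respectively.
Since 2296512 < 2303316, the first date comes first.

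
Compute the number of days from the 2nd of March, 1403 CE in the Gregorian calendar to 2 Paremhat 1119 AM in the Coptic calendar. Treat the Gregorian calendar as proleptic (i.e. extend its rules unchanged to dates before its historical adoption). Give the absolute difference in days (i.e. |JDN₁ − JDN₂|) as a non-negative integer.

First date → JDN 2233555; second date → JDN 2233560.
The interval is |2233555 − 2233560| = 5 days.

5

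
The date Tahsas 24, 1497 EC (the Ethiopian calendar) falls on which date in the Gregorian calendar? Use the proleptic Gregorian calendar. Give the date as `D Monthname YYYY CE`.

30 December 1504 CE

Both dates share Julian Day Number 2270748; in the Gregorian calendar that is 30 December 1504 CE.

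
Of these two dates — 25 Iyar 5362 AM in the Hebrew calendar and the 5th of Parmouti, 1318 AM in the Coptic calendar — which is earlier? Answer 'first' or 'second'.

The two dates have Julian Day Numbers 2306314 and 2306278 respectively.
Since 2306278 < 2306314, the second date comes first.

second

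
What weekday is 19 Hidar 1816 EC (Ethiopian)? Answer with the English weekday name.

Friday

Equivalently 28 November 1823 Gregorian, JDN 2387228.
Since JDN mod 7 = 4 (0 = Monday), the day is Friday.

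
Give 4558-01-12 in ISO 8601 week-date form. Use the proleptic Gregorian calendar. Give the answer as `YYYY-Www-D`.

The weekday is Thursday (ISO weekday 4).
That Thursday belongs to ISO week 2 of ISO year 4558.

4558-W02-4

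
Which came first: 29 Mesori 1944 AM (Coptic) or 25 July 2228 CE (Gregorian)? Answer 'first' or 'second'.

second

The two dates have Julian Day Numbers 2535069 and 2535026 respectively.
Since 2535026 < 2535069, the second date comes first.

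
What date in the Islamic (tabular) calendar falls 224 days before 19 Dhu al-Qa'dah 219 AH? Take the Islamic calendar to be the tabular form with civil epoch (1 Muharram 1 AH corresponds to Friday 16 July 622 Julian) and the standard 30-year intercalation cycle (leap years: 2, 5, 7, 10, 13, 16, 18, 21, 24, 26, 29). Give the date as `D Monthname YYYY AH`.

Counting 224 days back from JDN 2026005 reaches JDN 2025781, which is 1 Rabi' al-Thani 219 AH.

1 Rabi' al-Thani 219 AH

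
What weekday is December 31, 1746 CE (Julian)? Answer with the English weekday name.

In the Gregorian calendar this is 11 January 1747 (JDN 2359149).
Since JDN mod 7 = 2 (0 = Monday), the day is Wednesday.

Wednesday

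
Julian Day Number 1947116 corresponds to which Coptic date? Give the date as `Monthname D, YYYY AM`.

The proleptic Gregorian equivalent of JDN 1947116 is 3 December 618.
In the Coptic calendar that day is Koiak 4, 335 AM.

Koiak 4, 335 AM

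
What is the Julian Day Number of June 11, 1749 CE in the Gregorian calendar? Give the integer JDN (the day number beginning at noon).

2360031

JDN 2451545 is 1 January 2000 CE (Gregorian); the target day is −91514 days from there, so JDN = 2360031.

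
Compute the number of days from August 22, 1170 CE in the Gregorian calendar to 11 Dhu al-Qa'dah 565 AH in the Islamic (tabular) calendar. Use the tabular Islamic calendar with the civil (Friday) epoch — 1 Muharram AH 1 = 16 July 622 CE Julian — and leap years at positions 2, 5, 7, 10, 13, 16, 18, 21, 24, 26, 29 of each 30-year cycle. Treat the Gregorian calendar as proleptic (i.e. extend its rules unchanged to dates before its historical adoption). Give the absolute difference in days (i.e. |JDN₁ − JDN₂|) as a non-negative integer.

19

JDN of the first date = 2148627.
JDN of the second date = 2148608.
|2148608 − 2148627| = 19.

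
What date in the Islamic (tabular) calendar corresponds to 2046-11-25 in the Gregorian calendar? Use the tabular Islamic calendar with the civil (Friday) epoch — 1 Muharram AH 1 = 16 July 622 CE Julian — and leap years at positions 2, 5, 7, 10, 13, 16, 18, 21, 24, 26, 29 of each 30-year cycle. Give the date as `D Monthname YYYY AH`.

Julian Day Number of the source date = 2468675.
Converting JDN 2468675 to the tabular Islamic calendar gives 26 Muharram 1469 AH.

26 Muharram 1469 AH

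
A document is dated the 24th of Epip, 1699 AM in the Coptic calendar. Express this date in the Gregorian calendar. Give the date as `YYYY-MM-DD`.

1983-07-31

Both dates share Julian Day Number 2445547; in the Gregorian calendar that is 31 July 1983 CE.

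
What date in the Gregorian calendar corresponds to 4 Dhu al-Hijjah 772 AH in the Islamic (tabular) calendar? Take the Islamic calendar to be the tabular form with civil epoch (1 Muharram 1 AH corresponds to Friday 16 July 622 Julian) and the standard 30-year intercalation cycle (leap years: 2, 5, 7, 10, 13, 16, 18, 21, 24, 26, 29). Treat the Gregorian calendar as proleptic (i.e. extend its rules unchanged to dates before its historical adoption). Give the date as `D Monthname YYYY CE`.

Both dates share Julian Day Number 2221985; in the Gregorian calendar that is 27 June 1371 CE.

27 June 1371 CE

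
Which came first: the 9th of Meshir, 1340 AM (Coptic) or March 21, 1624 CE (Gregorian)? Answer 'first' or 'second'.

First date → JDN 2314258; second date → JDN 2314294.
JDN 2314258 < JDN 2314294, so the first date is earlier.

first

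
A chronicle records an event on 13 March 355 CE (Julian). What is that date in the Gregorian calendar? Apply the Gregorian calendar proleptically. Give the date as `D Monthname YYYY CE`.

For dates in this range the Gregorian date is 1 day ahead of the Julian.
13 March 355 Julian + 1 day → 14 March 355 Gregorian.

14 March 355 CE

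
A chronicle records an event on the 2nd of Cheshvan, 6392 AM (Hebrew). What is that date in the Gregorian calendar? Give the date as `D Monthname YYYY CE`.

20 October 2631 CE

Both dates share Julian Day Number 2682305; in the Gregorian calendar that is 20 October 2631 CE.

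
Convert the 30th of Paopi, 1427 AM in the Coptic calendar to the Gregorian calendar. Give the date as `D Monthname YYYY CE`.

7 November 1710 CE

Both dates share Julian Day Number 2345935; in the Gregorian calendar that is 7 November 1710 CE.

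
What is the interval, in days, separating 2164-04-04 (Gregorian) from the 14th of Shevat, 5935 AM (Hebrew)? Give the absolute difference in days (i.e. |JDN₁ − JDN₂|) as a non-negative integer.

JDN of the first date = 2511539.
JDN of the second date = 2515498.
|2515498 − 2511539| = 3959.

3959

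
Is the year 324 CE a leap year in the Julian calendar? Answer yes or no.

yes

324 mod 4 = 0, so it is a leap year in the Julian calendar.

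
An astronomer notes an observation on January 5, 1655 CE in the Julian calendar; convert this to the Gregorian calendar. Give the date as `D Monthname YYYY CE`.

The Julian–Gregorian offset here is 10 days (Julian trailing).
5 January 1655 Julian + 10 days → 15 January 1655 Gregorian.

15 January 1655 CE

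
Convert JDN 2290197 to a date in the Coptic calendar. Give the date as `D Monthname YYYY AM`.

JDN 2290197 is 31 March 1558 in the proleptic Gregorian calendar.
In the Coptic calendar that day is 25 Paremhat 1274 AM.

25 Paremhat 1274 AM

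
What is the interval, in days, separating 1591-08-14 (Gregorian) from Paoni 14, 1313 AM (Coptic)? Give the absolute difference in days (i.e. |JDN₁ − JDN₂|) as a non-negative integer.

2135

First date → JDN 2302386; second date → JDN 2304521.
The interval is |2302386 − 2304521| = 2135 days.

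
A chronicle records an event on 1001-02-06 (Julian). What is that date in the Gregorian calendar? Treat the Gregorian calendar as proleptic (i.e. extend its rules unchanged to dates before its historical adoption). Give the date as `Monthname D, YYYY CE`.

February 12, 1001 CE

The Julian–Gregorian offset here is 6 days (Julian trailing).
6 February 1001 Julian + 6 days → 12 February 1001 Gregorian.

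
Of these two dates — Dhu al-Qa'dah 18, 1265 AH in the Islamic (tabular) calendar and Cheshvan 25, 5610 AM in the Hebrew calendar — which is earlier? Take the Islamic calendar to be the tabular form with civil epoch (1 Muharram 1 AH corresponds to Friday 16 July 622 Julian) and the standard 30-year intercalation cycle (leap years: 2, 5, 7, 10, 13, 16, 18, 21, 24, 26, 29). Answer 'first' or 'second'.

First date → JDN 2396671; second date → JDN 2396707.
JDN 2396671 < JDN 2396707, so the first date is earlier.

first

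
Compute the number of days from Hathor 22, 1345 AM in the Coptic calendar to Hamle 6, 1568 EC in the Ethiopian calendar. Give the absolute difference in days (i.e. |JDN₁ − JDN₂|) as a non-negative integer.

JDN of the first date = 2316007.
JDN of the second date = 2296873.
|2296873 − 2316007| = 19134.

19134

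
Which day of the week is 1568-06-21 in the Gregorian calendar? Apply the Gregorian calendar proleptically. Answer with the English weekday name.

Friday

JDN 2293932 mod 7 = 4, and JDN 0 was a Monday, so this is a Friday.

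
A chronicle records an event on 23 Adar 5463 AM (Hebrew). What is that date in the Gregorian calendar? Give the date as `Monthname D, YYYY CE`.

Julian Day Number of the source date = 2343137.
Converting JDN 2343137 to the Gregorian calendar gives 11 March 1703 CE.

March 11, 1703 CE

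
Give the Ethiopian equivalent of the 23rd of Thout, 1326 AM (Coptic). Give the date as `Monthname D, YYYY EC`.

The source date corresponds to 30 September 1609 in the Gregorian calendar (JDN 2309008).
That day falls on 23 Meskerem 1602 EC in the Ethiopian calendar.

Meskerem 23, 1602 EC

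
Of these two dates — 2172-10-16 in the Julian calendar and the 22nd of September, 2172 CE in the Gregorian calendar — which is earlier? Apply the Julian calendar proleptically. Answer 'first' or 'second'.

The two dates have Julian Day Numbers 2514670 and 2514632 respectively.
Since 2514632 < 2514670, the second date comes first.

second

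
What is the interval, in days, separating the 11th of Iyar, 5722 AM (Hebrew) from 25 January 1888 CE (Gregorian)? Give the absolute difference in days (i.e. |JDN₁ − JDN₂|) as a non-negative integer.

27138

First date → JDN 2437800; second date → JDN 2410662.
The interval is |2437800 − 2410662| = 27138 days.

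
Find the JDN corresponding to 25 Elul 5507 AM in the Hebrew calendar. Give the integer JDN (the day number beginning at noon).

In the Gregorian calendar the same day is 31 August 1747.
JDN 2451545 is 1 January 2000 CE (Gregorian); the target day is −92164 days from there, so JDN = 2359381.

2359381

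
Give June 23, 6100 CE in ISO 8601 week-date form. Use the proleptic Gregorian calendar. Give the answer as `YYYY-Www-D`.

6100-W25-3

The weekday is Wednesday (ISO weekday 3).
That Wednesday belongs to ISO week 25 of ISO year 6100.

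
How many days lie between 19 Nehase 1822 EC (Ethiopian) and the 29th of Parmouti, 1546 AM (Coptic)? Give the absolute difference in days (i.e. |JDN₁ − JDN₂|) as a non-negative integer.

110

JDN of the first date = 2389689.
JDN of the second date = 2389579.
|2389579 − 2389689| = 110.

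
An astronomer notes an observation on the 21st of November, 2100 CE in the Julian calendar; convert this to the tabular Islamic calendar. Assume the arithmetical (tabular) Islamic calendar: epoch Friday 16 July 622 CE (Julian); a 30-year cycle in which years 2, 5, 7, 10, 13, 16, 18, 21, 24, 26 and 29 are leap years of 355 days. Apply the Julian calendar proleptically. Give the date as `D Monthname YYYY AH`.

3 Shawwal 1524 AH

Julian Day Number of the source date = 2488408.
Converting JDN 2488408 to the tabular Islamic calendar gives 3 Shawwal 1524 AH.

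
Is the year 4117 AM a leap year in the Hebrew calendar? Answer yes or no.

Hebrew year 4117 is year 13 of its 19-year Metonic cycle; leap years are at positions 3, 6, 8, 11, 14, 17, 19, so it is a common year (12 months).

no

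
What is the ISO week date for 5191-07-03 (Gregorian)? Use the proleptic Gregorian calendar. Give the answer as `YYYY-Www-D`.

The weekday is Wednesday (ISO weekday 3).
That Wednesday belongs to ISO week 27 of ISO year 5191.

5191-W27-3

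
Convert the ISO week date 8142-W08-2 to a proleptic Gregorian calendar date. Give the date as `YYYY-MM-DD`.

ISO week 1 of 8142 is the week containing the first Thursday of 8142.
Week 8, day 2 (Tuesday) lands on 8142-02-20.

8142-02-20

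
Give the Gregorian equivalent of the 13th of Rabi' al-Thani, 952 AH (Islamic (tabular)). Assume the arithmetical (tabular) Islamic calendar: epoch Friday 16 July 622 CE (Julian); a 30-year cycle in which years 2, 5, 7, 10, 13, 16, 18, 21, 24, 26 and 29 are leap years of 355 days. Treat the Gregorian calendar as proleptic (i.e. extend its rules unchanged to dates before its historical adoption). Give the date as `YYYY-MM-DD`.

1545-07-04

Both dates share Julian Day Number 2285544; in the Gregorian calendar that is 4 July 1545 CE.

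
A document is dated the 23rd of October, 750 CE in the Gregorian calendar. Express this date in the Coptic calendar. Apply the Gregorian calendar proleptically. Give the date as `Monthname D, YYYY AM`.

Paopi 22, 467 AM

Both dates share Julian Day Number 1995287; in the Coptic calendar that is 22 Paopi 467 AM.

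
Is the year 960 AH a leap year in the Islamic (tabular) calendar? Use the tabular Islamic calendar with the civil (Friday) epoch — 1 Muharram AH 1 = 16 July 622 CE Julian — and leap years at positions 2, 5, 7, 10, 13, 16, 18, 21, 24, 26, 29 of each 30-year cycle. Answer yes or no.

no

Year 960 AH is year 30 of its 30-year cycle; leap positions are 2, 5, 7, 10, 13, 16, 18, 21, 24, 26, 29, so it is a common year (354 days).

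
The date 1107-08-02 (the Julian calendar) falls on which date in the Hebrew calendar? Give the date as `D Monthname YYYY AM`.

Both dates share Julian Day Number 2125603; in the Hebrew calendar that is 12 Av 4867 AM.

12 Av 4867 AM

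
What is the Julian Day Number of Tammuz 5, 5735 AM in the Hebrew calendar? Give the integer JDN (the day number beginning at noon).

2442578

Equivalently 14 June 1975 (Gregorian).
JDN 2400001 is 17 November 1858 CE (Gregorian), MJD 0; the target day is +42577 days from there, so JDN = 2442578.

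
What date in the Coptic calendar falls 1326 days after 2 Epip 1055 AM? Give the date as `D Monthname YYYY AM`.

17 Meshir 1059 AM

The starting date is JDN 2210304; 2210304 + 1326 = 2211630.
JDN 2211630 corresponds to 17 Meshir 1059 AM.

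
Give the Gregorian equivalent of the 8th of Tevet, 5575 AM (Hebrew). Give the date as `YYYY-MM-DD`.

1814-12-21

Julian Day Number of the source date = 2383964.
Converting JDN 2383964 to the Gregorian calendar gives 21 December 1814 CE.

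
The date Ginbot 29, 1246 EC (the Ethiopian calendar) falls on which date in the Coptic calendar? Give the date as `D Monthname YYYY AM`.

The source date corresponds to 31 May 1254 in the proleptic Gregorian calendar (JDN 2179225).
That day falls on 29 Pashons 970 AM in the Coptic calendar.

29 Pashons 970 AM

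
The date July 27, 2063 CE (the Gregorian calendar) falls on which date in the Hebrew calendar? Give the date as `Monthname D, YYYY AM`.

Julian Day Number of the source date = 2474763.
Converting JDN 2474763 to the Hebrew calendar gives 1 Av 5823 AM.

Av 1, 5823 AM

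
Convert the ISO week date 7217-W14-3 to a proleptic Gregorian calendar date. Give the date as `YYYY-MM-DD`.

ISO week 1 of 7217 is the week containing the first Thursday of 7217.
Week 14, day 3 (Wednesday) lands on 7217-04-05.

7217-04-05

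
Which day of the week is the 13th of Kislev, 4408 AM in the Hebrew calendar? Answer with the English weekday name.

Friday

This is JDN 1957694 (19 November 647 Gregorian).
1957694 ≡ 4 (mod 7); counting from Monday = 0 gives Friday.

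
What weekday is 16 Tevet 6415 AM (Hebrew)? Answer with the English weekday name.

In the Gregorian calendar this is 17 January 2655 (JDN 2690795).
2690795 ≡ 2 (mod 7); counting from Monday = 0 gives Wednesday.

Wednesday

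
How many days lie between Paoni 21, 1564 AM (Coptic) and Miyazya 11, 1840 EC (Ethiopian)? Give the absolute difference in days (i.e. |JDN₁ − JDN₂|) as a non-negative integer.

First date → JDN 2396206; second date → JDN 2396136.
The interval is |2396206 − 2396136| = 70 days.

70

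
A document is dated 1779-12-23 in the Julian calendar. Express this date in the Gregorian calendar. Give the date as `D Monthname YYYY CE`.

3 January 1780 CE

At this point the Julian calendar is 11 days behind the Gregorian.
23 December 1779 Julian + 11 days → 3 January 1780 Gregorian.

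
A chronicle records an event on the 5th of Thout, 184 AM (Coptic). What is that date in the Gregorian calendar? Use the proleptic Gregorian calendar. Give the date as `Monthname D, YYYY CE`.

September 4, 467 CE

Julian Day Number of the source date = 1891875.
Converting JDN 1891875 to the Gregorian calendar gives 4 September 467 CE.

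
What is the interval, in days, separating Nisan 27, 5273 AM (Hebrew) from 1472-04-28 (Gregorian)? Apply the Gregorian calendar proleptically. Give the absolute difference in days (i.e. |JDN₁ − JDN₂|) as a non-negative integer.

First date → JDN 2273774; second date → JDN 2258815.
The interval is |2273774 − 2258815| = 14959 days.

14959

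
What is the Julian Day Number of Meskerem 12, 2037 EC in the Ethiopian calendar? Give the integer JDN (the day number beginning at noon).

2467881

Equivalently 22 September 2044 (Gregorian).
JDN 2400001 is 17 November 1858 CE (Gregorian), MJD 0; the target day is +67880 days from there, so JDN = 2467881.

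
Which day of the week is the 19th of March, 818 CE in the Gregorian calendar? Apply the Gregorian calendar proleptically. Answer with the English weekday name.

Since JDN mod 7 = 0 (0 = Monday), the day is Monday.

Monday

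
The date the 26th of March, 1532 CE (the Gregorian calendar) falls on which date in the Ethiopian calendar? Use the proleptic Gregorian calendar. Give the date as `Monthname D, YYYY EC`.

Megabit 20, 1524 EC

Both dates share Julian Day Number 2280696; in the Ethiopian calendar that is 20 Megabit 1524 EC.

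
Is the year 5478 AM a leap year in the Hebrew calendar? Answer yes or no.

Hebrew year 5478 is year 6 of its 19-year Metonic cycle; leap years are at positions 3, 6, 8, 11, 14, 17, 19, so it is a leap year (13 months).

yes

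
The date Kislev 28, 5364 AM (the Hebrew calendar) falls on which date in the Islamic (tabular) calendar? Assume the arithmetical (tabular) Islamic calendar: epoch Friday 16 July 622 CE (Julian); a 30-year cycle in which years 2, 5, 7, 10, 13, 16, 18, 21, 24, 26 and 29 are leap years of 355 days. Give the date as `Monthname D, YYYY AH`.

Jumada al-Thani 27, 1012 AH

Julian Day Number of the source date = 2306879.
Converting JDN 2306879 to the tabular Islamic calendar gives 27 Jumada al-Thani 1012 AH.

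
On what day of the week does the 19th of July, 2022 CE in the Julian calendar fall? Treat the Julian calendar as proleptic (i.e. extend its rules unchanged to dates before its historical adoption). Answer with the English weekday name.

In the Gregorian calendar this is 1 August 2022 (JDN 2459793).
2459793 ≡ 0 (mod 7); counting from Monday = 0 gives Monday.

Monday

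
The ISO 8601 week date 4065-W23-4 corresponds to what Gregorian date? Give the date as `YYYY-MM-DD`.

4065-06-04

ISO week 1 of 4065 is the week containing the first Thursday of 4065.
Week 23, day 4 (Thursday) lands on 4065-06-04.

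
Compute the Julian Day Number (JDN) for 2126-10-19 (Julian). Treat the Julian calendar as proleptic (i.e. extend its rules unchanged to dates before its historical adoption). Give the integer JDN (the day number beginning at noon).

Equivalently 2 November 2126 (Gregorian).
JDN 2451545 is 1 January 2000 CE (Gregorian); the target day is +46326 days from there, so JDN = 2497871.

2497871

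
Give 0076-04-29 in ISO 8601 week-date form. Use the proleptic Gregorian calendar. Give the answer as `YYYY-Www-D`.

0076-W18-3

The weekday is Wednesday (ISO weekday 3).
That Wednesday belongs to ISO week 18 of ISO year 76.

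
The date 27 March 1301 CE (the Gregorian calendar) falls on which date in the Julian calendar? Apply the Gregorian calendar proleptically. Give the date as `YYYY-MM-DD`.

1301-03-19

At this point the Julian calendar is 8 days behind the Gregorian.
27 March 1301 Gregorian − 8 days → 19 March 1301 Julian.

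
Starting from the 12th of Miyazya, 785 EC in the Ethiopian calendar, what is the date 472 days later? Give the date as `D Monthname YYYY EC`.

29 Hamle 786 EC

Counting 472 days forward from JDN 2010798 reaches JDN 2011270, which is 29 Hamle 786 EC.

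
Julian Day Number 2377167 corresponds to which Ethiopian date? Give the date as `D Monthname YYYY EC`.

5 Ginbot 1788 EC

JDN 2377167 is 11 May 1796 in the Gregorian calendar.
In the Ethiopian calendar that day is 5 Ginbot 1788 EC.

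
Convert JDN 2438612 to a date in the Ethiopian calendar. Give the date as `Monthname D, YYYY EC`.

The Gregorian equivalent of JDN 2438612 is 4 August 1964.
In the Ethiopian calendar that day is Hamle 28, 1956 EC.

Hamle 28, 1956 EC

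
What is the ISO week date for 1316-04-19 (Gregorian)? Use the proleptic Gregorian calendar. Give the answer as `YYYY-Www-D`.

The weekday is Sunday (ISO weekday 7).
That Sunday belongs to ISO week 16 of ISO year 1316.

1316-W16-7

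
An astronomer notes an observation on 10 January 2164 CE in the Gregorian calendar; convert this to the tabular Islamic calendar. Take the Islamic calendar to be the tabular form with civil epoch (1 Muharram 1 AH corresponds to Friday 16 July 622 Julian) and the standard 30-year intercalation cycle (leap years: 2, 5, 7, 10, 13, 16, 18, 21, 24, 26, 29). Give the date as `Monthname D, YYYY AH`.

Both dates share Julian Day Number 2511454; in the tabular Islamic calendar that is 15 Shawwal 1589 AH.

Shawwal 15, 1589 AH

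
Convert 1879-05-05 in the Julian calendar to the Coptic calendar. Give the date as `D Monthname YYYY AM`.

Both dates share Julian Day Number 2407487; in the Coptic calendar that is 10 Pashons 1595 AM.

10 Pashons 1595 AM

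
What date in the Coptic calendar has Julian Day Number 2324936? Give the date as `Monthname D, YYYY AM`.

The Gregorian equivalent of JDN 2324936 is 10 May 1653.
In the Coptic calendar that day is Pashons 5, 1369 AM.

Pashons 5, 1369 AM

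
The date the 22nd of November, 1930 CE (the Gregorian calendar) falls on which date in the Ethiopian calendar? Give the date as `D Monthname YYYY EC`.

13 Hidar 1923 EC

Both dates share Julian Day Number 2426303; in the Ethiopian calendar that is 13 Hidar 1923 EC.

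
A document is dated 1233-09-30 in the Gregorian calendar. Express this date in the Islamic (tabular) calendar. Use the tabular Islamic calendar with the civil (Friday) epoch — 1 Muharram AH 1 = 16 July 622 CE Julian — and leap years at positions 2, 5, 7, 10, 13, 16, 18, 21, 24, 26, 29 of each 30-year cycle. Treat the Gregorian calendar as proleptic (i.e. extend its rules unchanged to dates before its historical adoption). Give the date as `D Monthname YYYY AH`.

16 Dhu al-Hijjah 630 AH

Julian Day Number of the source date = 2171677.
Converting JDN 2171677 to the tabular Islamic calendar gives 16 Dhu al-Hijjah 630 AH.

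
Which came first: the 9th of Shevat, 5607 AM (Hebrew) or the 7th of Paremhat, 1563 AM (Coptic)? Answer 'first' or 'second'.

first

The two dates have Julian Day Numbers 2395688 and 2395736 respectively.
Since 2395688 < 2395736, the first date comes first.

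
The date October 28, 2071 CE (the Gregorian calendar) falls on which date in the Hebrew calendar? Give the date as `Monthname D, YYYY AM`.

Cheshvan 5, 5832 AM

Both dates share Julian Day Number 2477778; in the Hebrew calendar that is 5 Cheshvan 5832 AM.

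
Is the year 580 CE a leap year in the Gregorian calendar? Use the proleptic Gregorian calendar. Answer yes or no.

580 is divisible by 4 and not by 100, so it is a leap year.

yes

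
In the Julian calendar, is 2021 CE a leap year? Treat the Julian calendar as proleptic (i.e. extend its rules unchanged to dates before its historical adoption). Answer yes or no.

2021 mod 4 = 1, so it is a common year in the Julian calendar.

no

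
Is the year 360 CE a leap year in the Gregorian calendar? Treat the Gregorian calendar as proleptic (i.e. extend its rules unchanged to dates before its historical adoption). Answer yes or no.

360 is divisible by 4 and not by 100, so it is a leap year.

yes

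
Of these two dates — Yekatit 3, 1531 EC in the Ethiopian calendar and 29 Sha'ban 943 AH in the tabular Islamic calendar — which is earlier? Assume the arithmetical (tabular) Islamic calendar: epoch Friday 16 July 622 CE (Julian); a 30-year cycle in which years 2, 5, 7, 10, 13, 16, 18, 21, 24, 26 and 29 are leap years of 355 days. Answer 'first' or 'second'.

second

First date → JDN 2283205; second date → JDN 2282488.
JDN 2282488 < JDN 2283205, so the second date is earlier.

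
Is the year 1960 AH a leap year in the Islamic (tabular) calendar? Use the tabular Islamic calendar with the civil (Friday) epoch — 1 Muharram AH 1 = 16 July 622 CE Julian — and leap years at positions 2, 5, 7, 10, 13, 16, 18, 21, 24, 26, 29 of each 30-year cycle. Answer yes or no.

yes

Year 1960 AH is year 10 of its 30-year cycle; leap positions are 2, 5, 7, 10, 13, 16, 18, 21, 24, 26, 29, so it is a leap year (355 days).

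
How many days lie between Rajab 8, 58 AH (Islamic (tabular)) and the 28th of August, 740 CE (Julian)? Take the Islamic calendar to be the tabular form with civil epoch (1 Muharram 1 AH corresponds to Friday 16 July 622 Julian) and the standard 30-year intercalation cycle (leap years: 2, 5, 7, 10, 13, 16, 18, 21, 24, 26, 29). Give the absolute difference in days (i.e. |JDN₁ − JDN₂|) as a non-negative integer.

22760

First date → JDN 1968823; second date → JDN 1991583.
The interval is |1968823 − 1991583| = 22760 days.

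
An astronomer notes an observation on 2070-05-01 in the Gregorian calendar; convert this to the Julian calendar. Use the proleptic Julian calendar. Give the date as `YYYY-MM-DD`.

The Julian–Gregorian offset here is 13 days (Julian trailing).
1 May 2070 Gregorian − 13 days → 18 April 2070 Julian.

2070-04-18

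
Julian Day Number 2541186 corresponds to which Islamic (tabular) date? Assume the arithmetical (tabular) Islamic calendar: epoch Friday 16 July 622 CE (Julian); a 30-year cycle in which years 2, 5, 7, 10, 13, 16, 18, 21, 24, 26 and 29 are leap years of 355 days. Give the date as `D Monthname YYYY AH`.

10 Ramadan 1673 AH

JDN 2541186 is 6 June 2245 in the Gregorian calendar.
In the tabular Islamic calendar that day is 10 Ramadan 1673 AH.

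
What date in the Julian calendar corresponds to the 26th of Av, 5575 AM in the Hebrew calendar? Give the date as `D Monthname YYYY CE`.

20 August 1815 CE

Both dates share Julian Day Number 2384218; in the Julian calendar that is 20 August 1815 CE.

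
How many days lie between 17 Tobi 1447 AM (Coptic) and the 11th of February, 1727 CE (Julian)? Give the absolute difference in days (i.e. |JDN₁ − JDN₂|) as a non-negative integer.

1431

JDN of the first date = 2353317.
JDN of the second date = 2351886.
|2351886 − 2353317| = 1431.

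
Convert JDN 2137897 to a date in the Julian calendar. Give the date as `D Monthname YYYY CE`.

30 March 1141 CE

JDN 2137897 is 6 April 1141 in the proleptic Gregorian calendar.
In the Julian calendar that day is 30 March 1141 CE.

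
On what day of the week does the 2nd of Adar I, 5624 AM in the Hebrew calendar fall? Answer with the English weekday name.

In the Gregorian calendar this is 9 February 1864 (JDN 2401911).
Since JDN mod 7 = 1 (0 = Monday), the day is Tuesday.

Tuesday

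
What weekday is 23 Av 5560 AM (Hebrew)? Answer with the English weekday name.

In the Gregorian calendar this is 14 August 1800 (JDN 2378722).
2378722 ≡ 3 (mod 7); counting from Monday = 0 gives Thursday.

Thursday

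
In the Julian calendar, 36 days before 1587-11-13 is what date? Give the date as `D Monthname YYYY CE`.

The starting date is JDN 2301026; 2301026 − 36 = 2300990.
JDN 2300990 corresponds to 8 October 1587 CE.

8 October 1587 CE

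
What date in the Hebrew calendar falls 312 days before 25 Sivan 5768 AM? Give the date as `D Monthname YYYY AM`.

7 Elul 5767 AM

Counting 312 days back from JDN 2454646 reaches JDN 2454334, which is 7 Elul 5767 AM.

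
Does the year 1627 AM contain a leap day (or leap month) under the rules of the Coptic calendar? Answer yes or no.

1627 mod 4 = 3; in the Coptic calendar a year is leap when year mod 4 = 3, so it is a leap year.

yes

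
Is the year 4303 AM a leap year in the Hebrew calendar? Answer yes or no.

Hebrew year 4303 is year 9 of its 19-year Metonic cycle; leap years are at positions 3, 6, 8, 11, 14, 17, 19, so it is a common year (12 months).

no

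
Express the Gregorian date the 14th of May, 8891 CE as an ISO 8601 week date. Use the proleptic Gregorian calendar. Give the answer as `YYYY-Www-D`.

8891-W20-1

The weekday is Monday (ISO weekday 1).
That Monday belongs to ISO week 20 of ISO year 8891.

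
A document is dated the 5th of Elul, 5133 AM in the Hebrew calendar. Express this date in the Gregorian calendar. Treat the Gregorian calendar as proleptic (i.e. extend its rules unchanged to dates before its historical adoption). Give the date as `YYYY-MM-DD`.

Both dates share Julian Day Number 2222783; in the Gregorian calendar that is 2 September 1373 CE.

1373-09-02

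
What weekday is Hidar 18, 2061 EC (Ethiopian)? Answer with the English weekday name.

Tuesday

Equivalently 27 November 2068 Gregorian, JDN 2476713.
JDN 2476713 mod 7 = 1, and JDN 0 was a Monday, so this is a Tuesday.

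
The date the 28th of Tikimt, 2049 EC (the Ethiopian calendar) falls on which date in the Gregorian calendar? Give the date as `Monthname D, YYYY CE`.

November 7, 2056 CE

Julian Day Number of the source date = 2472310.
Converting JDN 2472310 to the Gregorian calendar gives 7 November 2056 CE.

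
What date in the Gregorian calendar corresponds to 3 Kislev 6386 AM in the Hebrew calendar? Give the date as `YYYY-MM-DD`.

Julian Day Number of the source date = 2680150.
Converting JDN 2680150 to the Gregorian calendar gives 25 November 2625 CE.

2625-11-25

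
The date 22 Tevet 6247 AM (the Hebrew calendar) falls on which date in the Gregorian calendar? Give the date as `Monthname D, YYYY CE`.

Julian Day Number of the source date = 2629435.
Converting JDN 2629435 to the Gregorian calendar gives 17 January 2487 CE.

January 17, 2487 CE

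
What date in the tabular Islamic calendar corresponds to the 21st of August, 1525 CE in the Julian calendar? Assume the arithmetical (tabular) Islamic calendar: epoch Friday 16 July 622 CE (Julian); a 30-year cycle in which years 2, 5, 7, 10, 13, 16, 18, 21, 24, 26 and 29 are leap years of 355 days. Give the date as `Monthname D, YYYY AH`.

Dhu al-Qa'dah 2, 931 AH

Both dates share Julian Day Number 2278297; in the tabular Islamic calendar that is 2 Dhu al-Qa'dah 931 AH.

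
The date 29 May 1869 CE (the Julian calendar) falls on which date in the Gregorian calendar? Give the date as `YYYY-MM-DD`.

1869-06-10

For dates in this range the Gregorian date is 12 days ahead of the Julian.
29 May 1869 Julian + 12 days → 10 June 1869 Gregorian.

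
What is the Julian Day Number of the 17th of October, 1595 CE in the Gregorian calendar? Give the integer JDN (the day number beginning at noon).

2303911

JDN 2451545 is 1 January 2000 CE (Gregorian); the target day is −147634 days from there, so JDN = 2303911.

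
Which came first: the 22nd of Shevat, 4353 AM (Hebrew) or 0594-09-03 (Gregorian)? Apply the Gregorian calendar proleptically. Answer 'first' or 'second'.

first

The two dates have Julian Day Numbers 1937682 and 1938260 respectively.
Since 1937682 < 1938260, the first date comes first.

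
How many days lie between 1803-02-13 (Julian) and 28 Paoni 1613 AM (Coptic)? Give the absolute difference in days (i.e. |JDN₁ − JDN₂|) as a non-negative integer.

First date → JDN 2379647; second date → JDN 2414110.
The interval is |2379647 − 2414110| = 34463 days.

34463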